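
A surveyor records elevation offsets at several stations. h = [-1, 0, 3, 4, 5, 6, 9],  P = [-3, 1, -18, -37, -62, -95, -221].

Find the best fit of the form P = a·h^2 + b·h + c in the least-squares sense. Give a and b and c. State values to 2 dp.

a = -2.99, b = 2.11, c = 1.80

The normal system MᵀM·[a, b, c]ᵀ = MᵀP is [[8820, 1160, 168]; [1160, 168, 26]; [168, 26, 7]]·[a, b, c]ᵀ = [-23628, -3068, -435]ᵀ.
Solving the 3×3 system (Gaussian elimination) gives a = -71564/23933, b = 14403/6838, c = 43032/23933.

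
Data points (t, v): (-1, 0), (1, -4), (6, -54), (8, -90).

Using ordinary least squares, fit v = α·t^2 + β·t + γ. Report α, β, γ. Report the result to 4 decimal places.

Compute the Gram sums: Σt^2·t^2 = 5394, Σt^2·t = 728, Σt^2 = 102, Σt·t = 102, Σt = 14, Σ1 = 4.
And Σt^2·v = -7708, Σt·v = -1048, Σv = -148.
Normal equations: [[5394, 728, 102]; [728, 102, 14]; [102, 14, 4]]·[α, β, γ]ᵀ = [-7708, -1048, -148]ᵀ.
Inverting the 3×3 Gram matrix, [α, β, γ]ᵀ = [-8/7, -2, -6/7]ᵀ.

α = -1.1429, β = -2.0000, γ = -0.8571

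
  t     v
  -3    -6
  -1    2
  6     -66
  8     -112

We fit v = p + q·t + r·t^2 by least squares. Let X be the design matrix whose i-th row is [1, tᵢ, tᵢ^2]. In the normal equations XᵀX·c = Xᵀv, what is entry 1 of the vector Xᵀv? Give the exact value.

Entry 1 ↔ basis 1, so (Xᵀv)_{1} = Σᵢ vᵢ = (1)·(-6) + (1)·(2) + (1)·(-66) + (1)·(-112) = -182.

-182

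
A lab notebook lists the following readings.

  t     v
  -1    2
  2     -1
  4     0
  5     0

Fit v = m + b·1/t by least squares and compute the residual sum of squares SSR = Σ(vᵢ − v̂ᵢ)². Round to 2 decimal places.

The normal equations are: 4·m + (-1/20)·b = 1;  (-1/20)·m + (541/400)·b = -5/2.
(Σ1 = 4, Σ1/t = -1/20, Σ1/t·1/t = 541/400, Σv = 1, Σ1/t·v = -5/2.)
Determinant 4·(541/400) − (-1/20)² = 2163/400.
m = (1·(541/400) − (-1/20)·(-5/2))/(2163/400) = 491/2163; b = (4·(-5/2) − (-1/20)·1)/(2163/400) = -3980/2163.
Residuals: -145/2163, -664/2163, 24/103, 305/2163; SSR = 374/2163.

SSR = 0.17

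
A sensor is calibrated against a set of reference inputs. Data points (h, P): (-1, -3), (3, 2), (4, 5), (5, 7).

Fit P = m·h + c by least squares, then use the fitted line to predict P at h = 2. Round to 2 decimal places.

AᵀA·[m, c]ᵀ = AᵀP reads: 51·m + 11·c = 64;  11·m + 4·c = 11.
Determinant 51·4 − 11² = 83.
m = (64·4 − 11·11)/83 = 135/83; c = (51·11 − 11·64)/83 = -143/83.
At h = 2: P̂ = (135/83)·(2) + (-143/83)·(1) = 127/83.

P̂ = 1.53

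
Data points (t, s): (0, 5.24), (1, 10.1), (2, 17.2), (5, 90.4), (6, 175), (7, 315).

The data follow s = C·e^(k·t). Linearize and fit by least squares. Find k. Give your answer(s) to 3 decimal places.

k = 0.577

Linearized form: ln s = k·t + ln C. From the 6 transformed points,
Σt = 21.0000, Σ(t)² = 115.0000, Σln s = 22.2354, Σt·ln s = 101.7803.
Equations: 115.0000·k + 21.0000·ln C = 101.7803;  21.0000·k + 6·ln C = 22.2354.
Δ = 115.0000·6 − (21.0000)² = 249.0000; k = (101.7803·6 − 21.0000·22.2354)/249.0000 = 0.57727, ln C = (115.0000·22.2354 − 21.0000·101.7803)/249.0000 = 1.68547.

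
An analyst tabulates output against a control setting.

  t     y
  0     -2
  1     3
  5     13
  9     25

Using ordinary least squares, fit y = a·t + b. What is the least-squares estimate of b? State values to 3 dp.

Normal-equation sums: Σt·t = 107, Σt = 15, Σ1 = 4.
And Σt·y = 293, Σy = 39.
So MᵀM·[a, b]ᵀ = Mᵀy: [[107, 15]; [15, 4]]·[a, b]ᵀ = [293, 39]ᵀ.
Δ = 107·4 − 15² = 203.
a = (293·4 − 15·39)/203 = 587/203; b = (107·39 − 15·293)/203 = -222/203.

b = -1.094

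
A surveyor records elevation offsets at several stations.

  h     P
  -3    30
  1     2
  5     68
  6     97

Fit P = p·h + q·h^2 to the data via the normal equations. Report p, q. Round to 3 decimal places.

The normal system XᵀX·[p, q]ᵀ = XᵀP is [[71, 315]; [315, 2003]]·[p, q]ᵀ = [834, 5464]ᵀ.
Δ = 71·2003 − 315² = 42988.
p = (834·2003 − 315·5464)/42988 = -25329/21494; q = (71·5464 − 315·834)/42988 = 62617/21494.

p = -1.178, q = 2.913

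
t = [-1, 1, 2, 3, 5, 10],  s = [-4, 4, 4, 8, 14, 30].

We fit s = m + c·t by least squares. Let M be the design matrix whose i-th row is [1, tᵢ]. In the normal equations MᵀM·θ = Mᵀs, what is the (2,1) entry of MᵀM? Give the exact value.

Row 2 ↔ basis t, column 1 ↔ basis 1, so (MᵀM)_{2,1} = Σᵢ t = (-1)·(1) + (1)·(1) + (2)·(1) + (3)·(1) + (5)·(1) + (10)·(1) = 20.

20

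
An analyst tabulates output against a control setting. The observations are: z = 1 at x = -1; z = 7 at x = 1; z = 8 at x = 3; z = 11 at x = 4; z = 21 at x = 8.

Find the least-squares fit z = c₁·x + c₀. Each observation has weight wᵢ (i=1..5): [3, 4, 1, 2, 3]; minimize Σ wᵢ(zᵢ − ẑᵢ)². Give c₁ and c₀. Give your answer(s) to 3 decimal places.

c₁ = 2.121, c₀ = 3.664

Compute the Gram sums: Σwᵢ·x·x = 240, Σwᵢ·x = 36, Σwᵢ·1 = 13.
Right-hand side: Σwᵢ·x·z = 641, Σwᵢ·z = 124.
Normal equations: [[240, 36]; [36, 13]]·[c₁, c₀]ᵀ = [641, 124]ᵀ.
Determinant 240·13 − 36² = 1824.
c₁ = (641·13 − 36·124)/1824 = 3869/1824; c₀ = (240·124 − 36·641)/1824 = 557/152.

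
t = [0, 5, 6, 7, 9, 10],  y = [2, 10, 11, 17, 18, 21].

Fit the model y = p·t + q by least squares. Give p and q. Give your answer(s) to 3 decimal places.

p = 1.907, q = 1.406

Setting ∂/∂p … = 0 gives: 291·p + 37·q = 607;  37·p + 6·q = 79.
(Σt·t = 291, Σt = 37, Σ1 = 6, Σt·y = 607, Σy = 79.)
Δ = 291·6 − 37² = 377.
p = (607·6 − 37·79)/377 = 719/377; q = (291·79 − 37·607)/377 = 530/377.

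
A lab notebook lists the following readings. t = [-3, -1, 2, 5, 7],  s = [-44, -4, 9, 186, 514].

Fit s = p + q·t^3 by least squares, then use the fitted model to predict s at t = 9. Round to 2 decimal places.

Normal-equation sums: Σ1 = 5, Σt^3 = 448, Σt^3·t^3 = 134068.
For Mᵀs: Σs = 661, Σt^3·s = 200816.
Normal equations: [[5, 448]; [448, 134068]]·[p, q]ᵀ = [661, 200816]ᵀ.
Determinant 5·134068 − 448² = 469636.
p = (661·134068 − 448·200816)/469636 = -336655/117409; q = (5·200816 − 448·661)/469636 = 176988/117409.
At t = 9: ŝ = (-336655/117409)·(1) + (176988/117409)·(729) = 128687597/117409.

ŝ = 1096.06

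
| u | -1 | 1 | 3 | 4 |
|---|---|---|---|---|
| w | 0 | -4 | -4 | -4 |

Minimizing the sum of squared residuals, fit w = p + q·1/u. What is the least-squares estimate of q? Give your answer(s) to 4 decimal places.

Normal-equation sums: Σ1 = 4, Σ1/u = 7/12, Σ1/u·1/u = 313/144.
Right-hand side: Σw = -12, Σ1/u·w = -19/3.
MᵀM·[p, q]ᵀ = Mᵀw becomes [[4, 7/12]; [7/12, 313/144]]·[p, q]ᵀ = [-12, -19/3]ᵀ.
det = 4·(313/144) − (7/12)² = 401/48.
p = ((-12)·(313/144) − (7/12)·(-19/3))/(401/48) = -3224/1203; q = (4·(-19/3) − (7/12)·(-12))/(401/48) = -880/401.

q = -2.1945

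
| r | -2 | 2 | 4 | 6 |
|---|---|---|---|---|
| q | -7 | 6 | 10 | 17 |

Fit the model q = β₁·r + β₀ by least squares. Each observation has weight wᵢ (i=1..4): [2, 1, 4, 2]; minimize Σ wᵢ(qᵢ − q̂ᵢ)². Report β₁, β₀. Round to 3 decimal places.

Entries of MᵀWM: Σwᵢ·r·r = 148, Σwᵢ·r = 26, Σwᵢ·1 = 9.
And Σwᵢ·r·q = 404, Σwᵢ·q = 66.
det = 148·9 − 26² = 656.
β₁ = (404·9 − 26·66)/656 = 120/41; β₀ = (148·66 − 26·404)/656 = -46/41.

β₁ = 2.927, β₀ = -1.122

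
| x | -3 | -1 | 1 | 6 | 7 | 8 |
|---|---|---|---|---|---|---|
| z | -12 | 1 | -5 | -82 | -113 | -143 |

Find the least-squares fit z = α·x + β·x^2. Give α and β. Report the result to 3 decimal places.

Sums needed: Σx·x = 160, Σx·x^2 = 1044, Σx^2·x^2 = 7876.
Right-hand side: Σx·z = -2397, Σx^2·z = -17753.
det = 160·7876 − 1044² = 170224.
α = ((-2397)·7876 − 1044·(-17753))/170224 = -21540/10639; β = (160·(-17753) − 1044·(-2397))/170224 = -84503/42556.

α = -2.025, β = -1.986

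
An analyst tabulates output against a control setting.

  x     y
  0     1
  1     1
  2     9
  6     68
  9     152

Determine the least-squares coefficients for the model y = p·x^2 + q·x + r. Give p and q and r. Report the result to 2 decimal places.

p = 1.86, q = 0.14, r = 0.41

Sums needed: Σx^2·x^2 = 7874, Σx^2·x = 954, Σx^2 = 122, Σx·x = 122, Σx = 18, Σ1 = 5.
Right-hand side: Σx^2·y = 14797, Σx·y = 1795, Σy = 231.
Normal equations: [[7874, 954, 122]; [954, 122, 18]; [122, 18, 5]]·[p, q, r]ᵀ = [14797, 1795, 231]ᵀ.
Row-reducing yields p = 245/132, q = 79/572, r = 178/429.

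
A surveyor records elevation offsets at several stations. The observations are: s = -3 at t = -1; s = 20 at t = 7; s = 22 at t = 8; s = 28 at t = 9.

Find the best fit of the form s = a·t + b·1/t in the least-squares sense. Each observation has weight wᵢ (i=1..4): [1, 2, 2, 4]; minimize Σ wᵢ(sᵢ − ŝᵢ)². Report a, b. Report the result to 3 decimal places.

a = 2.985, b = -0.183

With design matrix X, XᵀWX = [[551, 9]; [9, 142433/127008]] and XᵀWs = [1643, 3359/126]ᵀ.
Eliminating b: (142433/127008)·(row 1) − 9·(row 2) gives (68192935/127008)·a = (142433/127008)·1643 − 9·(3359/126) = 203544571/127008, so a = 203544571/68192935.
Then b = ((3359/126) − 9·(203544571/68192935))/(142433/127008) = -12451824/68192935.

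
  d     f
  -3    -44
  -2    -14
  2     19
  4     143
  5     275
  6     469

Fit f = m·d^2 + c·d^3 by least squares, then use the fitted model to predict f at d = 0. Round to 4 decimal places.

f̂ = 0.0000

The normal equations are: 2290·m + 11682·c = 25671;  11682·m + 67234·c = 146283.
(Σd^2·d^2 = 2290, Σd^2·d^3 = 11682, Σd^3·d^3 = 67234, Σd^2·f = 25671, Σd^3·f = 146283.)
Eliminating c: 67234·(row 1) − 11682·(row 2) gives 17496736·m = 67234·25671 − 11682·146283 = 17086008, so m = 2135751/2187092.
Then c = (146283 − 11682·(2135751/2187092))/67234 = 4387431/2187092.
At d = 0: f̂ = (2135751/2187092)·(0) + (4387431/2187092)·(0) = 0.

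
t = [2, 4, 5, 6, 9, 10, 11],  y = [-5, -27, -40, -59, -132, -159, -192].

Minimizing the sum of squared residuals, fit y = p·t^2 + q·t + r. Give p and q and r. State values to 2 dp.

p = -1.45, q = -2.00, r = 4.91

From the data, Σt^2·t^2 = 33395, Σt^2·t = 3473, Σt^2 = 383, Σt·t = 383, Σt = 47, Σ1 = 7.
Moment sums: Σt^2·y = -53400, Σt·y = -5562, Σy = -614.
Normal equations: [[33395, 3473, 383]; [3473, 383, 47]; [383, 47, 7]]·[p, q, r]ᵀ = [-53400, -5562, -614]ᵀ.
Solving the 3×3 system (Gaussian elimination) gives p = -22114/15283, q = -30619/15283, r = 74999/15283.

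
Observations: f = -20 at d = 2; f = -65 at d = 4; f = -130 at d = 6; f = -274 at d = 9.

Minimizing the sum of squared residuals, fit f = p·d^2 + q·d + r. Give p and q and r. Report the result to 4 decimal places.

p = -2.8679, q = -4.6666, r = 0.4753

MᵀM·[p, q, r]ᵀ = Mᵀf reads: 8129·p + 1017·q + 137·r = -27994;  1017·p + 137·q + 21·r = -3546;  137·p + 21·q + 4·r = -489.
(Σd^2·d^2 = 8129, Σd^2·d = 1017, Σd^2 = 137, Σd·d = 137, Σd = 21, Σ1 = 4, Σd^2·f = -27994, Σd·f = -3546, Σf = -489.)
Solving the 3×3 system (Gaussian elimination) gives p = -9401/3278, q = -15297/3278, r = 779/1639.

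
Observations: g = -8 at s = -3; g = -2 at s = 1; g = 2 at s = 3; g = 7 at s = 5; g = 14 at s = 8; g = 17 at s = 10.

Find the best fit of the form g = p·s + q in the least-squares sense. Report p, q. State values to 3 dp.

The normal equations are: 208·p + 24·q = 345;  24·p + 6·q = 30.
Eliminating q: 6·(row 1) − 24·(row 2) gives 672·p = 6·345 − 24·30 = 1350, so p = 225/112.
Then q = (30 − 24·(225/112))/6 = -85/28.

p = 2.009, q = -3.036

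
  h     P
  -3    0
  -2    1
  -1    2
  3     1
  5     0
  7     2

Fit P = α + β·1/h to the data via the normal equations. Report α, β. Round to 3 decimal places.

Forming MᵀM = [[6, -81/70]; [-81/70, 67589/44100]] and MᵀP = [6, -79/42]ᵀ gives MᵀM·[α, β]ᵀ = MᵀP.
Eliminating β: (67589/44100)·(row 1) − (-81/70)·(row 2) gives (23099/2940)·α = (67589/44100)·6 − (-81/70)·(-79/42) = 103183/14700, so α = 103183/115495.
Then β = ((-79/42) − (-81/70)·(103183/115495))/(67589/44100) = -12768/23099.

α = 0.893, β = -0.553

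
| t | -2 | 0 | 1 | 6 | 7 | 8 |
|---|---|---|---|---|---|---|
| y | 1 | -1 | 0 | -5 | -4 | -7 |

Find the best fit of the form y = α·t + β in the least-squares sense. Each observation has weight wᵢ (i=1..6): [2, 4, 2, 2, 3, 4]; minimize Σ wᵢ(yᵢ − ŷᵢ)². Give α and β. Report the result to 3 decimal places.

With design matrix X, XᵀWX = [[485, 63]; [63, 17]] and XᵀWy = [-372, -52]ᵀ.
Eliminating β: 17·(row 1) − 63·(row 2) gives 4276·α = 17·(-372) − 63·(-52) = -3048, so α = -762/1069.
Then β = ((-52) − 63·(-762/1069))/17 = -446/1069.

α = -0.713, β = -0.417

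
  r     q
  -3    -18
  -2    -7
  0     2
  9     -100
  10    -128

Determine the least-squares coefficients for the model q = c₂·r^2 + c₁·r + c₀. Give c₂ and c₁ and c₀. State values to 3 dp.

Normal-equation sums: Σr^2·r^2 = 16658, Σr^2·r = 1694, Σr^2 = 194, Σr·r = 194, Σr = 14, Σ1 = 5.
Moment sums: Σr^2·q = -21090, Σr·q = -2112, Σq = -251.
Row-reducing yields c₂ = -8063/5304, c₁ = 11657/5304, c₀ = 581/221.

c₂ = -1.520, c₁ = 2.198, c₀ = 2.629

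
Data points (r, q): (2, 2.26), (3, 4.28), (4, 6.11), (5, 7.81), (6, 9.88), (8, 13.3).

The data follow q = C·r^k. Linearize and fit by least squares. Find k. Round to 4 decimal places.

k = 1.2692

Linearized form: ln q = k·ln r + ln C. From the 6 transformed points,
AᵀA = [[13.7340, 8.6587]; [8.6587, 6]], rhs = [17.4648, 11.0129]ᵀ  (here Σln r = 8.6587, Σ(ln r)² = 13.7340, Σln q = 11.0129, Σln r·ln q = 17.4648).
Slope k = (n·Σln r·ln q − Σln r·Σln q)/(n·Σ(ln r)² − (Σln r)²) = (6·17.4648 − 8.6587·11.0129)/7.4309 = 1.26918; ln C = (Σln q − k·Σln r)/n = 0.00392.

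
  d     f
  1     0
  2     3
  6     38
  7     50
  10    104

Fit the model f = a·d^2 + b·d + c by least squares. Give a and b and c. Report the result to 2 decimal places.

With design matrix X, XᵀX = [[13714, 1568, 190]; [1568, 190, 26]; [190, 26, 5]] and Xᵀf = [14230, 1624, 195]ᵀ.
Solving the 3×3 system (Gaussian elimination) gives a = 3560/3477, b = 1025/3477, c = -1669/1159.

a = 1.02, b = 0.29, c = -1.44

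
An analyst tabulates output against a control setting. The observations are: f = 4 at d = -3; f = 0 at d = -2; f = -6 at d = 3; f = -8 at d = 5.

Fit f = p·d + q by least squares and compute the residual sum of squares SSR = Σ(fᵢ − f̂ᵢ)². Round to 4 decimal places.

With design matrix M, MᵀM = [[47, 3]; [3, 4]] and Mᵀf = [-70, -10]ᵀ.
Eliminating q: 4·(row 1) − 3·(row 2) gives 179·p = 4·(-70) − 3·(-10) = -250, so p = -250/179.
Then q = ((-10) − 3·(-250/179))/4 = -260/179.
Residuals: 226/179, -240/179, -64/179, 78/179; SSR = 664/179.

SSR = 3.7095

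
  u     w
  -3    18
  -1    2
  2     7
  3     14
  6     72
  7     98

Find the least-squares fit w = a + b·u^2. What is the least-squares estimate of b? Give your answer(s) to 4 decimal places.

b = 2.0259

The normal equations are: 6·a + 108·b = 211;  108·a + 3876·b = 7712.
det = 6·3876 − 108² = 11592.
a = (211·3876 − 108·7712)/11592 = -1255/966; b = (6·7712 − 108·211)/11592 = 1957/966.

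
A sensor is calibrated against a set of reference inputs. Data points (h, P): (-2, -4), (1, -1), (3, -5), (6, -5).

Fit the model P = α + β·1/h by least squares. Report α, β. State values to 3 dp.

Compute the Gram sums: Σ1 = 4, Σ1/h = 1, Σ1/h·1/h = 25/18.
Right-hand side: ΣP = -15, Σ1/h·P = -3/2.
Normal equations: [[4, 1]; [1, 25/18]]·[α, β]ᵀ = [-15, -3/2]ᵀ.
Eliminating β: (25/18)·(row 1) − 1·(row 2) gives (41/9)·α = (25/18)·(-15) − 1·(-3/2) = -58/3, so α = -174/41.
Then β = ((-3/2) − 1·(-174/41))/(25/18) = 81/41.

α = -4.244, β = 1.976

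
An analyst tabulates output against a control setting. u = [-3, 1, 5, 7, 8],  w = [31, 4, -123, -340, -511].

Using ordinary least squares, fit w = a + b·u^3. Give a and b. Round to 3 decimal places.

Setting ∂/∂a … = 0 gives: 5·a + 954·b = -939;  954·a + 396148·b = -394460.
det = 5·396148 − 954² = 1070624.
a = ((-939)·396148 − 954·(-394460))/1070624 = 1082967/267656; b = (5·(-394460) − 954·(-939))/1070624 = -538247/535312.

a = 4.046, b = -1.005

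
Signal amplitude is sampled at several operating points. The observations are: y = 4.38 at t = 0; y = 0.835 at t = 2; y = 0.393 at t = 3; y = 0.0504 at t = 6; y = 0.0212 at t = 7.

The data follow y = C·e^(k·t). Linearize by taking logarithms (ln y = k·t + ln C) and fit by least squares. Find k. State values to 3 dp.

Taking logs, ln y = k·t + ln C, so regress ln y on t.
Σt = 18.0000, Σ(t)² = 98.0000, Σln y = -6.4787, Σt·ln y = -48.0653.
Normal system: [[98.0000, 18.0000]; [18.0000, 5]]·[k, ln C]ᵀ = [-48.0653, -6.4787]ᵀ.
Δ = 98.0000·5 − (18.0000)² = 166.0000; k = (-48.0653·5 − 18.0000·-6.4787)/166.0000 = -0.74524, ln C = (98.0000·-6.4787 − 18.0000·-48.0653)/166.0000 = 1.38711.

k = -0.745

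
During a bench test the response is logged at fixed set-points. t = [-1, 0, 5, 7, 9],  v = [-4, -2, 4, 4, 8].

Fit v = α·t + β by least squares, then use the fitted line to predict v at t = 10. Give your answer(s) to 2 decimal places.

XᵀX·[α, β]ᵀ = Xᵀv reads: 156·α + 20·β = 124;  20·α + 5·β = 10.
Δ = 156·5 − 20² = 380.
α = (124·5 − 20·10)/380 = 21/19; β = (156·10 − 20·124)/380 = -46/19.
At t = 10: v̂ = (21/19)·(10) + (-46/19)·(1) = 164/19.

v̂ = 8.63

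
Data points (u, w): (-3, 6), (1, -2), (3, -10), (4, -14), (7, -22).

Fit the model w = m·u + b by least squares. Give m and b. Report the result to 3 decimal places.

AᵀA·[m, b]ᵀ = Aᵀw reads: 84·m + 12·b = -260;  12·m + 5·b = -42.
Eliminating b: 5·(row 1) − 12·(row 2) gives 276·m = 5·(-260) − 12·(-42) = -796, so m = -199/69.
Then b = ((-42) − 12·(-199/69))/5 = -34/23.

m = -2.884, b = -1.478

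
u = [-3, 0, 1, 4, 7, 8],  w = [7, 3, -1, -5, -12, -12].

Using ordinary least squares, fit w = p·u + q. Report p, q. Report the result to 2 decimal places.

p = -1.82, q = 1.82

Normal-equation sums: Σu·u = 139, Σu = 17, Σ1 = 6.
Moment sums: Σu·w = -222, Σw = -20.
AᵀA·[p, q]ᵀ = Aᵀw becomes [[139, 17]; [17, 6]]·[p, q]ᵀ = [-222, -20]ᵀ.
Eliminating q: 6·(row 1) − 17·(row 2) gives 545·p = 6·(-222) − 17·(-20) = -992, so p = -992/545.
Then q = ((-20) − 17·(-992/545))/6 = 994/545.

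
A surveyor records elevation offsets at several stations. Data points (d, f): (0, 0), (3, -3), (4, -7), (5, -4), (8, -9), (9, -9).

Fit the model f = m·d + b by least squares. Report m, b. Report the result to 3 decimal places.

m = -1.009, b = -0.456

From the data, Σd·d = 195, Σd = 29, Σ1 = 6.
For Xᵀf: Σd·f = -210, Σf = -32.
XᵀX·[m, b]ᵀ = Xᵀf becomes [[195, 29]; [29, 6]]·[m, b]ᵀ = [-210, -32]ᵀ.
det = 195·6 − 29² = 329.
m = ((-210)·6 − 29·(-32))/329 = -332/329; b = (195·(-32) − 29·(-210))/329 = -150/329.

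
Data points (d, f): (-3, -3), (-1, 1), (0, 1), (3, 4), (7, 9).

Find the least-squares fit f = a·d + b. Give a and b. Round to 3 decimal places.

a = 1.128, b = 1.046

Forming AᵀA = [[68, 6]; [6, 5]] and Aᵀf = [83, 12]ᵀ gives AᵀA·[a, b]ᵀ = Aᵀf.
det = 68·5 − 6² = 304.
a = (83·5 − 6·12)/304 = 343/304; b = (68·12 − 6·83)/304 = 159/152.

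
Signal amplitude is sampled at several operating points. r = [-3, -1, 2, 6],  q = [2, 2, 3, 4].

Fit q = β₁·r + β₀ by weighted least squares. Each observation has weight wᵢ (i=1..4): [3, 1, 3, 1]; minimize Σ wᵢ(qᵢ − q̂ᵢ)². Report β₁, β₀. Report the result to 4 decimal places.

Entries of XᵀWX: Σwᵢ·r·r = 76, Σwᵢ·r = 2, Σwᵢ·1 = 8.
Moment sums: Σwᵢ·r·q = 22, Σwᵢ·q = 21.
XᵀWX·[β₁, β₀]ᵀ = XᵀWq becomes [[76, 2]; [2, 8]]·[β₁, β₀]ᵀ = [22, 21]ᵀ.
Eliminating β₀: 8·(row 1) − 2·(row 2) gives 604·β₁ = 8·22 − 2·21 = 134, so β₁ = 67/302.
Then β₀ = (21 − 2·(67/302))/8 = 388/151.

β₁ = 0.2219, β₀ = 2.5695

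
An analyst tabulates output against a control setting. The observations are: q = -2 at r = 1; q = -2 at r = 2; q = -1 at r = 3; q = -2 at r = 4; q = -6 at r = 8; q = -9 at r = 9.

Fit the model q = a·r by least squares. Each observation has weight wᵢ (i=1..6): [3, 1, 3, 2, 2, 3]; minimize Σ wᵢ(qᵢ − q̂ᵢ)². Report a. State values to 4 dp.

a = -0.8558

Compute the Gram sums: Σwᵢ·r·r = 437.
Moment sums: Σwᵢ·r·q = -374.
Normal equations: [[437]]·[a]ᵀ = [-374]ᵀ.
a = (-374)/437 = -0.855835.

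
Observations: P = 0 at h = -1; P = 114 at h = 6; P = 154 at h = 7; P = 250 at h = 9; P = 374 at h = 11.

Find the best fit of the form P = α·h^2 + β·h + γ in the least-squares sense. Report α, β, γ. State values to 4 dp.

The normal system AᵀA·[α, β, γ]ᵀ = AᵀP is [[24900, 2618, 288]; [2618, 288, 32]; [288, 32, 5]]·[α, β, γ]ᵀ = [77154, 8126, 892]ᵀ.
Inverting the 3×3 Gram matrix, [α, β, γ]ᵀ = [26117/8767, 149397/113971, -180124/113971]ᵀ.

α = 2.9790, β = 1.3108, γ = -1.5804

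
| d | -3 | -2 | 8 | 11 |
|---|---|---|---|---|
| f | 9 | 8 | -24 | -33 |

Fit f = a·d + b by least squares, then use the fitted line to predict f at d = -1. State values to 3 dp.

f̂ = 3.832

Normal-equation sums: Σd·d = 198, Σd = 14, Σ1 = 4.
Right-hand side: Σd·f = -598, Σf = -40.
Determinant 198·4 − 14² = 596.
a = ((-598)·4 − 14·(-40))/596 = -458/149; b = (198·(-40) − 14·(-598))/596 = 113/149.
At d = -1: f̂ = (-458/149)·(-1) + (113/149)·(1) = 571/149.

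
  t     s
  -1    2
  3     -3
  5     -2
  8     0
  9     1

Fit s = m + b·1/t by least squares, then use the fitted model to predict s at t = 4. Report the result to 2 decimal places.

With design matrix A, AᵀA = [[5, -83/360]; [-83/360, 152809/129600]] and Aᵀs = [-2, -148/45]ᵀ.
det = 5·(152809/129600) − (-83/360)² = 189289/32400.
m = ((-2)·(152809/129600) − (-83/360)·(-148/45))/(189289/32400) = -201945/378578; b = (5·(-148/45) − (-83/360)·(-2))/(189289/32400) = -547740/189289.
At t = 4: ŝ = (-201945/378578)·(1) + (-547740/189289)·(1/4) = -475815/378578.

ŝ = -1.26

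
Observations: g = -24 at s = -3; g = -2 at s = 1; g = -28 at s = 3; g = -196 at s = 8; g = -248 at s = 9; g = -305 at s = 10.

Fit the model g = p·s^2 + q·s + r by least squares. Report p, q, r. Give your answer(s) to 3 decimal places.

Setting ∂/∂p … = 0 gives: 20820·p + 2242·q + 264·r = -63602;  2242·p + 264·q + 28·r = -6864;  264·p + 28·q + 6·r = -803.
(Σs^2·s^2 = 20820, Σs^2·s = 2242, Σs^2 = 264, Σs·s = 264, Σs = 28, Σ1 = 6, Σs^2·g = -63602, Σs·g = -6864, Σg = -803.)
Row-reducing yields p = -6215/2071, q = -1331/2071, r = 5005/4142.

p = -3.001, q = -0.643, r = 1.208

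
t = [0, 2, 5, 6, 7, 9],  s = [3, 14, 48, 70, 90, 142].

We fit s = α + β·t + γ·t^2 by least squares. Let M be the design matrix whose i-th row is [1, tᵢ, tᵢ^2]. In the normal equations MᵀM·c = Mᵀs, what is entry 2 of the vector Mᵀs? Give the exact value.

2596

Entry 2 ↔ basis t, so (Mᵀs)_{2} = Σᵢ (t)·sᵢ = (0)·(3) + (2)·(14) + (5)·(48) + (6)·(70) + (7)·(90) + (9)·(142) = 2596.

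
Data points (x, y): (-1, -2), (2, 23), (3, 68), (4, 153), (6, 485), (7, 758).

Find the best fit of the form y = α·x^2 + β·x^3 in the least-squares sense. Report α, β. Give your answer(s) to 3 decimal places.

α = 1.630, β = 1.976

Normal-equation sums: Σx^2·x^2 = 4051, Σx^2·x^3 = 25881, Σx^3·x^3 = 169195.
Right-hand side: Σx^2·y = 57752, Σx^3·y = 376568.
Normal equations: [[4051, 25881]; [25881, 169195]]·[α, β]ᵀ = [57752, 376568]ᵀ.
Eliminating β: 169195·(row 1) − 25881·(row 2) gives 15582784·α = 169195·57752 − 25881·376568 = 25393232, so α = 1587077/973924.
Then β = (376568 − 25881·(1587077/973924))/169195 = 1924841/973924.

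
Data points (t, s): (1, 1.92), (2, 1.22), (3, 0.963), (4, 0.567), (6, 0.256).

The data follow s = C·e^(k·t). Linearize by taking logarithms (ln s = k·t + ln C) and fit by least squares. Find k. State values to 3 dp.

k = -0.401

Taking logs, ln s = k·t + ln C, so regress ln s on t.
Over the data: Σt = 16.0000, Σ(t)² = 66.0000, Σln s = -1.1165, Σt·ln s = -9.5081.
Normal system: [[66.0000, 16.0000]; [16.0000, 5]]·[k, ln C]ᵀ = [-9.5081, -1.1165]ᵀ.
Solving (det = 74.0000): k = -0.40104, ln C = 1.06001.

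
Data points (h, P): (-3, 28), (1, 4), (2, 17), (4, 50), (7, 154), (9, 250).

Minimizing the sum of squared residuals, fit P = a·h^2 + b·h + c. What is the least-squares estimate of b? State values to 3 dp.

Entries of MᵀM: Σh^2·h^2 = 9316, Σh^2·h = 1118, Σh^2 = 160, Σh·h = 160, Σh = 20, Σ1 = 6.
Right-hand side: Σh^2·P = 28920, Σh·P = 3482, ΣP = 503.
Solving the 3×3 system (Gaussian elimination) gives a = 293828/97077, b = 37124/97077, c = 119419/64718.

b = 0.382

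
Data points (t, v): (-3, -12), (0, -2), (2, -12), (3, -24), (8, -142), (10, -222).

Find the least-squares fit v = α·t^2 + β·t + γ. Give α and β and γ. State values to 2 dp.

Entries of XᵀX: Σt^2·t^2 = 14274, Σt^2·t = 1520, Σt^2 = 186, Σt·t = 186, Σt = 20, Σ1 = 6.
Right-hand side: Σt^2·v = -31660, Σt·v = -3416, Σv = -414.
So XᵀX·[α, β, γ]ᵀ = Xᵀv: [[14274, 1520, 186]; [1520, 186, 20]; [186, 20, 6]]·[α, β, γ]ᵀ = [-31660, -3416, -414]ᵀ.
Row-reducing yields α = -310627/153966, β = -47361/25661, γ = -46997/153966.

α = -2.02, β = -1.85, γ = -0.31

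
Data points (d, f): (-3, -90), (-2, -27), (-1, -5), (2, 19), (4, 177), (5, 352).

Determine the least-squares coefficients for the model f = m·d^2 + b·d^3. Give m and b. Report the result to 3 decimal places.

m = -0.967, b = 3.008

XᵀX·[m, b]ᵀ = Xᵀf reads: 995·m + 3905·b = 10785;  3905·m + 20579·b = 58131.
(Σd^2·d^2 = 995, Σd^2·d^3 = 3905, Σd^3·d^3 = 20579, Σd^2·f = 10785, Σd^3·f = 58131.)
Eliminating b: 20579·(row 1) − 3905·(row 2) gives 5227080·m = 20579·10785 − 3905·58131 = -5057040, so m = -42142/43559.
Then b = (58131 − 3905·(-42142/43559))/20579 = 131041/43559.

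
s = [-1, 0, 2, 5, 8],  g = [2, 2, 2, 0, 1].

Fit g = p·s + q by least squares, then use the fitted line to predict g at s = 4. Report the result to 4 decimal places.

Setting ∂/∂p … = 0 gives: 94·p + 14·q = 10;  14·p + 5·q = 7.
Determinant 94·5 − 14² = 274.
p = (10·5 − 14·7)/274 = -24/137; q = (94·7 − 14·10)/274 = 259/137.
At s = 4: ĝ = (-24/137)·(4) + (259/137)·(1) = 163/137.

ĝ = 1.1898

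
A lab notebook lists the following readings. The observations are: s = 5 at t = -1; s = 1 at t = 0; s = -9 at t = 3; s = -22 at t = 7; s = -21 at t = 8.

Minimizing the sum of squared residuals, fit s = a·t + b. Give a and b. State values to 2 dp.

Entries of MᵀM: Σt·t = 123, Σt = 17, Σ1 = 5.
Right-hand side: Σt·s = -354, Σs = -46.
MᵀM·[a, b]ᵀ = Mᵀs becomes [[123, 17]; [17, 5]]·[a, b]ᵀ = [-354, -46]ᵀ.
Eliminating b: 5·(row 1) − 17·(row 2) gives 326·a = 5·(-354) − 17·(-46) = -988, so a = -494/163.
Then b = ((-46) − 17·(-494/163))/5 = 180/163.

a = -3.03, b = 1.10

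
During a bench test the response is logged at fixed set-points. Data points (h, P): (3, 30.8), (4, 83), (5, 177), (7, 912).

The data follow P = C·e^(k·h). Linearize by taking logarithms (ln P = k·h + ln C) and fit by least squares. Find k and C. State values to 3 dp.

k = 0.836, C = 2.684

Linearized form: ln P = k·h + ln C. From the 4 transformed points,
Over the data: Σh = 19.0000, Σ(h)² = 99.0000, Σln P = 19.8381, Σh·ln P = 101.5481.
Normal system: [[99.0000, 19.0000]; [19.0000, 4]]·[k, ln C]ᵀ = [101.5481, 19.8381]ᵀ.
Slope k = (n·Σh·ln P − Σh·Σln P)/(n·Σ(h)² − (Σh)²) = (4·101.5481 − 19.0000·19.8381)/35.0000 = 0.83622; ln C = (Σln P − k·Σh)/n = 0.98748, so C = exp(0.98748) = 2.68446.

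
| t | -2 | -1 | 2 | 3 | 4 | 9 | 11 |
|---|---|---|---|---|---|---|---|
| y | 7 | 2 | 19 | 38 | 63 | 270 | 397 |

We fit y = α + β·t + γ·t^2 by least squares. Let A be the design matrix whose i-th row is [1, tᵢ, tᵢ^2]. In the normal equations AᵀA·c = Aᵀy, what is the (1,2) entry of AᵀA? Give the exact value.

26

Row 1 ↔ basis 1, column 2 ↔ basis t, so (AᵀA)_{1,2} = Σᵢ t = (1)·(-2) + (1)·(-1) + (1)·(2) + (1)·(3) + (1)·(4) + (1)·(9) + (1)·(11) = 26.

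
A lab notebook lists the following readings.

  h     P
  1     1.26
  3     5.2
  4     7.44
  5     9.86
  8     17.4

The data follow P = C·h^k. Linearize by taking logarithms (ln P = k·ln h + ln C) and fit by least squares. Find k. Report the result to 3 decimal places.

k = 1.266

Taking logs, ln P = k·ln h + ln C, so regress ln P on ln h.
Σln h = 6.1738, Σ(ln h)² = 10.0431, Σln P = 9.0316, Σln h·ln P = 14.2164.
Equations: 10.0431·k + 6.1738·ln C = 14.2164;  6.1738·k + 5·ln C = 9.0316.
Slope k = (n·Σln h·ln P − Σln h·Σln P)/(n·Σ(ln h)² − (Σln h)²) = (5·14.2164 − 6.1738·9.0316)/12.1000 = 1.26635; ln C = (Σln P − k·Σln h)/n = 0.24269.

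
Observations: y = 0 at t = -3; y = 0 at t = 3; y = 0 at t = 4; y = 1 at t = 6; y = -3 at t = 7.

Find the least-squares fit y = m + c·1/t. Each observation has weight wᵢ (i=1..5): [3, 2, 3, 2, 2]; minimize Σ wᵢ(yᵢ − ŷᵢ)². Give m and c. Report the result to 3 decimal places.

m = -0.313, c = -0.238

Sums needed: Σwᵢ·1 = 12, Σwᵢ·1/t = 29/28, Σwᵢ·1/t·1/t = 5923/7056.
Moment sums: Σwᵢ·y = -4, Σwᵢ·1/t·y = -11/21.
XᵀWX·[m, c]ᵀ = XᵀWy becomes [[12, 29/28]; [29/28, 5923/7056]]·[m, c]ᵀ = [-4, -11/21]ᵀ.
det = 12·(5923/7056) − (29/28)² = 21169/2352.
m = ((-4)·(5923/7056) − (29/28)·(-11/21))/(21169/2352) = -19864/63507; c = (12·(-11/21) − (29/28)·(-4))/(21169/2352) = -5040/21169.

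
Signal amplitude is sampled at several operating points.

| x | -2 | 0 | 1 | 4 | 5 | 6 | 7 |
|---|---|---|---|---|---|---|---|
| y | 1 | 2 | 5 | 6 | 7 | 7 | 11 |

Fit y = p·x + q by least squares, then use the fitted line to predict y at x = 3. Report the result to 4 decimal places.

Setting ∂/∂p … = 0 gives: 131·p + 21·q = 181;  21·p + 7·q = 39.
(Σx·x = 131, Σx = 21, Σ1 = 7, Σx·y = 181, Σy = 39.)
Determinant 131·7 − 21² = 476.
p = (181·7 − 21·39)/476 = 16/17; q = (131·39 − 21·181)/476 = 327/119.
At x = 3: ŷ = (16/17)·(3) + (327/119)·(1) = 39/7.

ŷ = 5.5714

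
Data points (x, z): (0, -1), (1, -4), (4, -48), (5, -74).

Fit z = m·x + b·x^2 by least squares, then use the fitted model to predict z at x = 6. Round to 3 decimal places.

ẑ = -105.102

Compute the Gram sums: Σx·x = 42, Σx·x^2 = 190, Σx^2·x^2 = 882.
For Aᵀz: Σx·z = -566, Σx^2·z = -2622.
AᵀA·[m, b]ᵀ = Aᵀz becomes [[42, 190]; [190, 882]]·[m, b]ᵀ = [-566, -2622]ᵀ.
Eliminating b: 882·(row 1) − 190·(row 2) gives 944·m = 882·(-566) − 190·(-2622) = -1032, so m = -129/118.
Then b = ((-2622) − 190·(-129/118))/882 = -323/118.
At x = 6: ẑ = (-129/118)·(6) + (-323/118)·(36) = -6201/59.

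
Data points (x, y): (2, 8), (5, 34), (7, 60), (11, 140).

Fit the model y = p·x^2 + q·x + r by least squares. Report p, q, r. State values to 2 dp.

With design matrix M, MᵀM = [[17683, 1807, 199]; [1807, 199, 25]; [199, 25, 4]] and Mᵀy = [20762, 2146, 242]ᵀ.
Solving the 3×3 system (Gaussian elimination) gives p = 2678/2577, q = 968/859, r = 4528/2577.

p = 1.04, q = 1.13, r = 1.76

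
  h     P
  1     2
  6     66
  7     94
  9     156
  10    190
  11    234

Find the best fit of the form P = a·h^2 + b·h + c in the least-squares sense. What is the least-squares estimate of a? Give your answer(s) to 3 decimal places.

The normal system MᵀM·[a, b, c]ᵀ = MᵀP is [[34900, 3620, 388]; [3620, 388, 44]; [388, 44, 6]]·[a, b, c]ᵀ = [66934, 6934, 742]ᵀ.
Inverting the 3×3 Gram matrix, [a, b, c]ᵀ = [548/273, -521/546, 6/7]ᵀ.

a = 2.007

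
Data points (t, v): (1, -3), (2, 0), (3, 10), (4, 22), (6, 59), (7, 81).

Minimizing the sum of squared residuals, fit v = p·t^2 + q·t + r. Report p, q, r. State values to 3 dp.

Forming MᵀM = [[4051, 659, 115]; [659, 115, 23]; [115, 23, 6]] and Mᵀv = [6532, 1036, 169]ᵀ gives MᵀM·[p, q, r]ᵀ = Mᵀv.
Inverting the 3×3 Gram matrix, [p, q, r]ᵀ = [787/420, -323/420, -24/5]ᵀ.

p = 1.874, q = -0.769, r = -4.800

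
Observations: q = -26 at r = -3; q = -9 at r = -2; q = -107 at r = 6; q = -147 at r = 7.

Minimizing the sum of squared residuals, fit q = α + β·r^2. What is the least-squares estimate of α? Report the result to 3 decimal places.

With design matrix X, XᵀX = [[4, 98]; [98, 3794]] and Xᵀq = [-289, -11325]ᵀ.
det = 4·3794 − 98² = 5572.
α = ((-289)·3794 − 98·(-11325))/5572 = 478/199; β = (4·(-11325) − 98·(-289))/5572 = -8489/2786.

α = 2.402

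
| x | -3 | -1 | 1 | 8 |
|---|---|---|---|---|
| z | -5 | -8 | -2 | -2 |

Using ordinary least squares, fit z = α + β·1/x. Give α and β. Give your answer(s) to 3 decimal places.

The normal system MᵀM·[α, β]ᵀ = Mᵀz is [[4, -5/24]; [-5/24, 1225/576]]·[α, β]ᵀ = [-17, 89/12]ᵀ.
det = 4·(1225/576) − (-5/24)² = 1625/192.
α = ((-17)·(1225/576) − (-5/24)·(89/12))/(1625/192) = -1329/325; β = (4·(89/12) − (-5/24)·(-17))/(1625/192) = 5016/1625.

α = -4.089, β = 3.087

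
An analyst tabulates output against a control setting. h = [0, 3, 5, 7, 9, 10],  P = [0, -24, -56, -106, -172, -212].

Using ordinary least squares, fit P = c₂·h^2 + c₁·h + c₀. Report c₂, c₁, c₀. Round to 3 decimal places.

c₂ = -1.972, c₁ = -1.354, c₀ = -0.571

From the data, Σh^2·h^2 = 19668, Σh^2·h = 2224, Σh^2 = 264, Σh·h = 264, Σh = 34, Σ1 = 6.
And Σh^2·P = -41942, Σh·P = -4762, ΣP = -570.
Normal equations: [[19668, 2224, 264]; [2224, 264, 34]; [264, 34, 6]]·[c₂, c₁, c₀]ᵀ = [-41942, -4762, -570]ᵀ.
Solving the 3×3 system (Gaussian elimination) gives c₂ = -65645/33294, c₁ = -7516/5549, c₀ = -9503/16647.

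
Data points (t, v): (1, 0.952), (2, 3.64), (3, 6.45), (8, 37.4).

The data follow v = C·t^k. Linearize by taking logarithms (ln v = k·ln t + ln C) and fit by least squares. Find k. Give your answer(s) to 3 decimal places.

k = 1.750

With ln vᵢ as the transformed response and ln tᵢ as the regressor:
AᵀA = [[6.0115, 3.8712]; [3.8712, 4]], rhs = [10.4745, 6.7285]ᵀ  (here Σln t = 3.8712, Σ(ln t)² = 6.0115, Σln v = 6.7285, Σln t·ln v = 10.4745).
Slope k = (n·Σln t·ln v − Σln t·Σln v)/(n·Σ(ln t)² − (Σln t)²) = (4·10.4745 − 3.8712·6.7285)/9.0597 = 1.74955; ln C = (Σln v − k·Σln t)/n = -0.01108.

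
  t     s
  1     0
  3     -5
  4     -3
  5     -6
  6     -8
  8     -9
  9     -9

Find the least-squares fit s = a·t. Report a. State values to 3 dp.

The normal system MᵀM·[a]ᵀ = Mᵀs is [[232]]·[a]ᵀ = [-258]ᵀ.
Hence a = -258 / 232 ≈ -1.11207.

a = -1.112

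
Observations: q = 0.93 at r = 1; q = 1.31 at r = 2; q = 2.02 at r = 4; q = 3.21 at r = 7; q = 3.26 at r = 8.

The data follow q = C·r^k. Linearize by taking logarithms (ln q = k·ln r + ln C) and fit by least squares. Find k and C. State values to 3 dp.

k = 0.628, C = 0.889

Taking logs, ln q = k·ln r + ln C, so regress ln q on ln r.
Sums: Σln r = 6.1048, Σ(ln r)² = 10.5129, Σln q = 3.2486, Σln r·ln q = 5.8887.
Normal system: [[10.5129, 6.1048]; [6.1048, 5]]·[k, ln C]ᵀ = [5.8887, 3.2486]ᵀ.
Solving (det = 15.2960): k = 0.62837, ln C = -0.11750, so C = exp(-0.11750) = 0.88914.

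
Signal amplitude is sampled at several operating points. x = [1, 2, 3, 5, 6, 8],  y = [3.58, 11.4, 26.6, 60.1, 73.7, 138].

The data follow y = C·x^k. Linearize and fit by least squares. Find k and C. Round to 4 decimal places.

Taking logs, ln y = k·ln x + ln C, so regress ln y on ln x.
Σln x = 7.2724, Σ(ln x)² = 11.8122, Σln y = 20.3132, Σln x·ln y = 29.8341.
Equations: 11.8122·k + 7.2724·ln C = 29.8341;  7.2724·k + 6·ln C = 20.3132.
Solving (det = 17.9853): k = 1.73916, ln C = 1.27755, so C = exp(1.27755) = 3.58785.

k = 1.7392, C = 3.5879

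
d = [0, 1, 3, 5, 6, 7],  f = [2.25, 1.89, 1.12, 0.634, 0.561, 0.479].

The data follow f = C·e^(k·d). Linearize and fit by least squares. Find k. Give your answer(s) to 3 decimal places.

Taking logs, ln f = k·d + ln C, so regress ln f on d.
Sums: Σd = 22.0000, Σ(d)² = 120.0000, Σln f = -0.2090, Σd·ln f = -9.9226.
Normal system: [[120.0000, 22.0000]; [22.0000, 6]]·[k, ln C]ᵀ = [-9.9226, -0.2090]ᵀ.
Δ = 120.0000·6 − (22.0000)² = 236.0000; k = (-9.9226·6 − 22.0000·-0.2090)/236.0000 = -0.23279, ln C = (120.0000·-0.2090 − 22.0000·-9.9226)/236.0000 = 0.81873.

k = -0.233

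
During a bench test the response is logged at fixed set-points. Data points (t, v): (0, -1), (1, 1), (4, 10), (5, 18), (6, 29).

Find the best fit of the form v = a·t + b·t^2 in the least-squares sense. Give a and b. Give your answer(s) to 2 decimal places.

a = -1.51, b = 1.04

Setting ∂/∂a … = 0 gives: 78·a + 406·b = 305;  406·a + 2178·b = 1655.
Eliminating b: 2178·(row 1) − 406·(row 2) gives 5048·a = 2178·305 − 406·1655 = -7640, so a = -955/631.
Then b = (1655 − 406·(-955/631))/2178 = 1315/1262.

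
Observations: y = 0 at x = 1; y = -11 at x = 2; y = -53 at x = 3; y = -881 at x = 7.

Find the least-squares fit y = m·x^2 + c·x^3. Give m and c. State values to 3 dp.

Sums needed: Σx^2·x^2 = 2499, Σx^2·x^3 = 17083, Σx^3·x^3 = 118443.
Moment sums: Σx^2·y = -43690, Σx^3·y = -303702.
Normal equations: [[2499, 17083]; [17083, 118443]]·[m, c]ᵀ = [-43690, -303702]ᵀ.
Δ = 2499·118443 − 17083² = 4160168.
m = ((-43690)·118443 − 17083·(-303702))/4160168 = 3341649/1040042; c = (2499·(-303702) − 17083·(-43690))/4160168 = -3148757/1040042.

m = 3.213, c = -3.028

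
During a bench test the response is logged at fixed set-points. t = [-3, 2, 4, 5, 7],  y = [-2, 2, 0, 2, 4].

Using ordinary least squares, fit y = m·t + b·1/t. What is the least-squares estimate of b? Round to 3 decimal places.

b = 1.276

With design matrix A, AᵀA = [[103, 5]; [5, 85381/176400]] and Aᵀy = [48, 277/105]ᵀ.
Determinant 103·(85381/176400) − 5² = 4384243/176400.
m = (48·(85381/176400) − 5·(277/105))/(4384243/176400) = 1771488/4384243; b = (103·(277/105) − 5·48)/(4384243/176400) = 5596080/4384243.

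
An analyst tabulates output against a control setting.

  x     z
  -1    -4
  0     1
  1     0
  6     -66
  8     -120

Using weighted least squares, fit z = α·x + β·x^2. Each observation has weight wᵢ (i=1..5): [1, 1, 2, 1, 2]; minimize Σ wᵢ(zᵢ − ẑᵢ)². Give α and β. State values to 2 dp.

Sums needed: Σwᵢ·x·x = 167, Σwᵢ·x·x^2 = 1241, Σwᵢ·x^2·x^2 = 9491.
Right-hand side: Σwᵢ·x·z = -2312, Σwᵢ·x^2·z = -17740.
Δ = 167·9491 − 1241² = 44916.
α = ((-2312)·9491 − 1241·(-17740))/44916 = 18037/11229; β = (167·(-17740) − 1241·(-2312))/44916 = -23347/11229.

α = 1.61, β = -2.08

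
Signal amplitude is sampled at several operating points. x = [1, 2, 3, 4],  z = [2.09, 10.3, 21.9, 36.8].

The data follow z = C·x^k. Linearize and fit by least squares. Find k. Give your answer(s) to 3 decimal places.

k = 2.075

Linearized form: ln z = k·ln x + ln C. From the 4 transformed points,
XᵀX = [[3.6092, 3.1781]; [3.1781, 4]], rhs = [10.0057, 9.7613]ᵀ  (here Σln x = 3.1781, Σ(ln x)² = 3.6092, Σln z = 9.7613, Σln x·ln z = 10.0057).
Δ = 3.6092·4 − (3.1781)² = 4.3368; k = (10.0057·4 − 3.1781·9.7613)/4.3368 = 2.07541, ln C = (3.6092·9.7613 − 3.1781·10.0057)/4.3368 = 0.79138.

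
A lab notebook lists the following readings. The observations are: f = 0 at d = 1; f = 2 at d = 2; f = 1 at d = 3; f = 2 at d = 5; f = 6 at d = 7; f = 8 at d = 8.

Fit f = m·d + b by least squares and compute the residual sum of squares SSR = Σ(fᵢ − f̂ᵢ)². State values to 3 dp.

The normal equations are: 152·m + 26·b = 123;  26·m + 6·b = 19.
(Σd·d = 152, Σd = 26, Σ1 = 6, Σd·f = 123, Σf = 19.)
Determinant 152·6 − 26² = 236.
m = (123·6 − 26·19)/236 = 61/59; b = (152·19 − 26·123)/236 = -155/118.
Residuals: 33/118, 147/118, -93/118, -219/118, 9/118, 123/118; SSR = 801/118.

SSR = 6.788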